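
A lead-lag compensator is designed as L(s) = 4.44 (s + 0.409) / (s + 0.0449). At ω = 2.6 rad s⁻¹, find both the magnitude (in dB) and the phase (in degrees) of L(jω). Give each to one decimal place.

|j2.6 + 0.409| = √(2.6² + 0.409²) = 2.632
|j2.6 + 0.0449| = √(2.6² + 0.0449²) = 2.6
|L(j2.6)| = 4.44 × 2.632 / 2.6 = 4.4939
20 log₁₀(4.4939) = 13.05 dB
∠(j2.6 + 0.409) = arctan(2.6/0.409) = 81.06°
∠(j2.6 + 0.0449) = arctan(2.6/0.0449) = 89.01°
∠L(j2.6) = 81.06° − 89.01° = -7.95°

|L| = 13.1 dB, ∠L = -8.0 deg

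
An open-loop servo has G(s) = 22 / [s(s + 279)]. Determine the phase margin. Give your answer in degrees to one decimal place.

Gain crossover: |G(jω)| = 1 at ω ≈ 0.0789 rad/sec.
∠G(j0.0789) = −90° − arctan(0.0789/279) ≈ -90.02°
PM = 180° + (-90.02°) = 89.98°

90.0°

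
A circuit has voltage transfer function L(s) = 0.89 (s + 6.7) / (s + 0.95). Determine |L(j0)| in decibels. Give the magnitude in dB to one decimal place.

L(0) = 0.89 × 6.7 / 0.95 = 6.2768
20 log₁₀(6.2768) = 15.95 dB

16.0 dB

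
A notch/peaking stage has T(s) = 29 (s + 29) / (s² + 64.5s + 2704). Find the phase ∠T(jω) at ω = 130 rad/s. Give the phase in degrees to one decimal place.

-72.0°

∠(j130 + 29) = arctan(130/29) = 77.42°
∠[(j130)² + 64.5(j130) + 2704] = ∠[-14196 + j8385] = 149.43°
∠T(j130) = 77.42° − 149.43° = -72.01°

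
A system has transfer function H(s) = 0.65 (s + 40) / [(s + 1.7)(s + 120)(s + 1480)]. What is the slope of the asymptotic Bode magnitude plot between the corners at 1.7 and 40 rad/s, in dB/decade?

-20 dB/decade

In this band the factors already past their corner are: pole at 1.7; net slope = -20 dB/decade.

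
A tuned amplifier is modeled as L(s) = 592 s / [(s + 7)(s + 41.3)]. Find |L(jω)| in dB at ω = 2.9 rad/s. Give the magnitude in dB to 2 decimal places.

|j2.9| = 2.9
|j2.9 + 7| = √(2.9² + 7²) = 7.577
|j2.9 + 41.3| = √(2.9² + 41.3²) = 41.4
|L(j2.9)| = 592 × 2.9 / (7.577 × 41.4) = 5.4728
20 log₁₀(5.4728) = 14.764 dB

14.76 dB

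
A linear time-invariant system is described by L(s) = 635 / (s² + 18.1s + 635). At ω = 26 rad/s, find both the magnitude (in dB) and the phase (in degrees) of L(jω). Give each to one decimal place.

|L| = 2.6 dB, ∠L = -95.0 deg

|(j26)² + 18.1(j26) + 635| = |-41 + j470.6| = 472.4
|L(j26)| = 635 / 472.4 = 1.3442
20 log₁₀(1.3442) = 2.57 dB
∠[(j26)² + 18.1(j26) + 635] = ∠[-41 + j470.6] = 94.98°
∠L(j26) = −94.98° = -94.98°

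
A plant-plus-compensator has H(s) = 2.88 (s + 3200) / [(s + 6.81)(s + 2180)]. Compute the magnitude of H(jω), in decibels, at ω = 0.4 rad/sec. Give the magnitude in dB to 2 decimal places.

-4.16 dB

|j0.4 + 3200| = √(0.4² + 3200²) = 3200
|j0.4 + 6.81| = √(0.4² + 6.81²) = 6.822
|j0.4 + 2180| = √(0.4² + 2180²) = 2180
|H(j0.4)| = 2.88 × 3200 / (6.822 × 2180) = 0.61971
20 log₁₀(0.61971) = -4.156 dB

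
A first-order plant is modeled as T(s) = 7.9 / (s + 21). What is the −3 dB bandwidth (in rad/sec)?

For a single-pole low-pass, the −3 dB point is at the pole: ω = 21 rad/sec.

21 rad/sec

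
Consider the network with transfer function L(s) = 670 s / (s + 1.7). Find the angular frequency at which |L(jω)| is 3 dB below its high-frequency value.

For a single-pole high-pass, the −3 dB point is at the pole: ω = 1.7 rad/s.

1.7 rad/s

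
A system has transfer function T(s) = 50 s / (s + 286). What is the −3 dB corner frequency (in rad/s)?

For a single-pole high-pass, the −3 dB point is at the pole: ω = 286 rad/s.

286 rad/s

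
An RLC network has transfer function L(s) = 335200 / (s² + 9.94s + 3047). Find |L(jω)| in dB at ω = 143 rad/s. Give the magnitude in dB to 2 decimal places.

25.67 dB

|(j143)² + 9.94(j143) + 3047| = |-17402 + j1421.4| = 1.746e+04
|L(j143)| = 335200 / 1.746e+04 = 19.198
20 log₁₀(19.198) = 25.665 dB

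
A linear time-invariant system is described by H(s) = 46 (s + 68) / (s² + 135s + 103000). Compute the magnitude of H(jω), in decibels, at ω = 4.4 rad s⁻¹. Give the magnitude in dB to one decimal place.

-30.3 dB

|j4.4 + 68| = √(4.4² + 68²) = 68.14
|(j4.4)² + 135(j4.4) + 103000| = |1.0298e+05 + j594| = 1.03e+05
|H(j4.4)| = 46 × 68.14 / 1.03e+05 = 0.030438
20 log₁₀(0.030438) = -30.33 dB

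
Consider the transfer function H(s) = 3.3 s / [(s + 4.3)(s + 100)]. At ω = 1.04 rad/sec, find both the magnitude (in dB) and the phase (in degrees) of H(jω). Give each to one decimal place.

|H| = -42.2 dB, ∠H = 75.8 deg

|j1.04| = 1.04
|j1.04 + 4.3| = √(1.04² + 4.3²) = 4.424
|j1.04 + 100| = √(1.04² + 100²) = 100
|H(j1.04)| = 3.3 × 1.04 / (4.424 × 100) = 0.0077573
20 log₁₀(0.0077573) = -42.21 dB
∠(j1.04) = 90.00°
∠(j1.04 + 4.3) = arctan(1.04/4.3) = 13.60°
∠(j1.04 + 100) = arctan(1.04/100) = 0.60°
∠H(j1.04) = 90.00° − (13.60° + 0.60°) = 75.81°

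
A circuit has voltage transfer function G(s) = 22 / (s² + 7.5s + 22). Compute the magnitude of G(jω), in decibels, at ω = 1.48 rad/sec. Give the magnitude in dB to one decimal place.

|(j1.48)² + 7.5(j1.48) + 22| = |19.81 + j11.1| = 22.71
|G(j1.48)| = 22 / 22.71 = 0.96884
20 log₁₀(0.96884) = -0.27 dB

-0.3 dB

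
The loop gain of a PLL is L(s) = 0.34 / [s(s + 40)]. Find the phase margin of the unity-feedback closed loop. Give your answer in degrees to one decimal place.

90.0 deg

Gain crossover: |L(jω)| = 1 at ω ≈ 0.0085 rad/sec.
∠L(j0.0085) = −90° − arctan(0.0085/40) ≈ -90.01°
PM = 180° + (-90.01°) = 89.99°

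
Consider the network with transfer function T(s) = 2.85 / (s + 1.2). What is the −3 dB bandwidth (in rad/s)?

1.2 rad/s

For a single-pole low-pass, the −3 dB point is at the pole: ω = 1.2 rad/s.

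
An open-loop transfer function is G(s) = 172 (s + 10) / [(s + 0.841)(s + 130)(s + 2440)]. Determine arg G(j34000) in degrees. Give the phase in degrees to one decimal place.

∠(j34000 + 10) = arctan(34000/10) = 89.98°
∠(j34000 + 0.841) = arctan(34000/0.841) = 90.00°
∠(j34000 + 130) = arctan(34000/130) = 89.78°
∠(j34000 + 2440) = arctan(34000/2440) = 85.90°
∠G(j34000) = 89.98° − (90.00° + 89.78° + 85.90°) = -175.69°

-175.7°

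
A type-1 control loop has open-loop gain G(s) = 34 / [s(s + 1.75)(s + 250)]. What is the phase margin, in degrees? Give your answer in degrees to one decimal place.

87.4°

Gain crossover: |G(jω)| = 1 at ω ≈ 0.0776 rad/sec.
∠G(j0.0776) = −90° − arctan(0.0776/1.75) − arctan(0.0776/250) ≈ -92.56°
PM = 180° + (-92.56°) = 87.44°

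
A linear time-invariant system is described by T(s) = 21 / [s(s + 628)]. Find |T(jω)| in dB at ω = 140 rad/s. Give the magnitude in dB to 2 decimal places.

|j140 + 628| = √(140² + 628²) = 643.4
|j140| = 140
|T(j140)| = 21 / (643.4 × 140) = 0.00023313
20 log₁₀(0.00023313) = -72.648 dB

-72.65 dB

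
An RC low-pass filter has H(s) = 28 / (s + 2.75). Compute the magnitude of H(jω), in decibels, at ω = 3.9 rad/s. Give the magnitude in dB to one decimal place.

|j3.9 + 2.75| = √(3.9² + 2.75²) = 4.772
|H(j3.9)| = 28 / 4.772 = 5.8675
20 log₁₀(5.8675) = 15.37 dB

15.4 dB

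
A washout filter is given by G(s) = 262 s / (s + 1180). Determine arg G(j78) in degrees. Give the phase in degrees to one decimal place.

∠(j78) = 90.00°
∠(j78 + 1180) = arctan(78/1180) = 3.78°
∠G(j78) = 90.00° − 3.78° = 86.22°

86.2°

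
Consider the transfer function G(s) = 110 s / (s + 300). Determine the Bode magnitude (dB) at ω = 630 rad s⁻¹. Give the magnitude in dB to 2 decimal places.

|j630| = 630
|j630 + 300| = √(630² + 300²) = 697.8
|G(j630)| = 110 × 630 / 697.8 = 99.315
20 log₁₀(99.315) = 39.940 dB

39.94 dB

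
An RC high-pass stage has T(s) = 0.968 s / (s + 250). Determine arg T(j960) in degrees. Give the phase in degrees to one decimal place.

∠(j960) = 90.00°
∠(j960 + 250) = arctan(960/250) = 75.40°
∠T(j960) = 90.00° − 75.40° = 14.60°

14.6°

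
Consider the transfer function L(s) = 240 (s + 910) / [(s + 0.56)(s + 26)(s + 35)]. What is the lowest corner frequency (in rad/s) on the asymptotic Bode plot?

0.56 rad/s

Break frequencies occur at each pole and zero magnitude: 0.56 rad/s, 26 rad/s, 35 rad/s, 910 rad/s.
The lowest is 0.56 rad/s.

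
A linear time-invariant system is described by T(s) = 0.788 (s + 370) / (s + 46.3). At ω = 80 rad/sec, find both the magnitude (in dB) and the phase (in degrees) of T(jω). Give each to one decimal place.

|T| = 10.2 dB, ∠T = -47.7°

|j80 + 370| = √(80² + 370²) = 378.5
|j80 + 46.3| = √(80² + 46.3²) = 92.43
|T(j80)| = 0.788 × 378.5 / 92.43 = 3.2272
20 log₁₀(3.2272) = 10.18 dB
∠(j80 + 370) = arctan(80/370) = 12.20°
∠(j80 + 46.3) = arctan(80/46.3) = 59.94°
∠T(j80) = 12.20° − 59.94° = -47.74°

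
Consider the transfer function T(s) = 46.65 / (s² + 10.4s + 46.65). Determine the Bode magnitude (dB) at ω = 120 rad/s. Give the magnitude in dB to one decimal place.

-49.8 dB

|(j120)² + 10.4(j120) + 46.65| = |-14353 + j1248| = 1.441e+04
|T(j120)| = 46.65 / 1.441e+04 = 0.0032379
20 log₁₀(0.0032379) = -49.79 dB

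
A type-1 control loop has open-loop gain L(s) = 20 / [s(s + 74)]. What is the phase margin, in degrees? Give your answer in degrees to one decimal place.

89.8°

Gain crossover: |L(jω)| = 1 at ω ≈ 0.27 rad s⁻¹.
∠L(j0.27) = −90° − arctan(0.27/74) ≈ -90.21°
PM = 180° + (-90.21°) = 89.79°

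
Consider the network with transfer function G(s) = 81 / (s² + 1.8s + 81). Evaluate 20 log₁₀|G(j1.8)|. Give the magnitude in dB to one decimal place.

0.3 dB

|(j1.8)² + 1.8(j1.8) + 81| = |77.76 + j3.24| = 77.83
|G(j1.8)| = 81 / 77.83 = 1.0408
20 log₁₀(1.0408) = 0.35 dB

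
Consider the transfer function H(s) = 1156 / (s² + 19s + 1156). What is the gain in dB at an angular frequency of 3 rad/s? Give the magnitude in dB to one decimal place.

0.1 dB

|(j3)² + 19(j3) + 1156| = |1147 + j57| = 1148
|H(j3)| = 1156 / 1148 = 1.0066
20 log₁₀(1.0066) = 0.06 dB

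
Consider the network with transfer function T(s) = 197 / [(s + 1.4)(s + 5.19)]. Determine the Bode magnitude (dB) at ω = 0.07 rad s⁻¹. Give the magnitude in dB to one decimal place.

28.7 dB

|j0.07 + 1.4| = √(0.07² + 1.4²) = 1.402
|j0.07 + 5.19| = √(0.07² + 5.19²) = 5.19
|T(j0.07)| = 197 / (1.402 × 5.19) = 27.076
20 log₁₀(27.076) = 28.65 dB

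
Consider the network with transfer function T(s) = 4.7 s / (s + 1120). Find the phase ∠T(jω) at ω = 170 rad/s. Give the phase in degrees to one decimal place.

∠(j170) = 90.00°
∠(j170 + 1120) = arctan(170/1120) = 8.63°
∠T(j170) = 90.00° − 8.63° = 81.37°

81.4°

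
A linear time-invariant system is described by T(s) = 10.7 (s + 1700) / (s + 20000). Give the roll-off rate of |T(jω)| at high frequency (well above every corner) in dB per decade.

0 dB/decade

With 1 zero and 1 pole, the high-frequency asymptotic slope is 20 × (1 − 1) = 0 dB/decade.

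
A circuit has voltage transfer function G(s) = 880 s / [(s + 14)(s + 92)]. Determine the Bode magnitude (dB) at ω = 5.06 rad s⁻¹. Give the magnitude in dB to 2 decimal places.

10.23 dB

|j5.06| = 5.06
|j5.06 + 14| = √(5.06² + 14²) = 14.89
|j5.06 + 92| = √(5.06² + 92²) = 92.14
|G(j5.06)| = 880 × 5.06 / (14.89 × 92.14) = 3.2464
20 log₁₀(3.2464) = 10.228 dB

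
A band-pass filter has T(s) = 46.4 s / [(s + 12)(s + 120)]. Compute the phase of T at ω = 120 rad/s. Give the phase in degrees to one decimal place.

∠(j120) = 90.00°
∠(j120 + 12) = arctan(120/12) = 84.29°
∠(j120 + 120) = arctan(120/120) = 45.00°
∠T(j120) = 90.00° − (84.29° + 45.00°) = -39.29°

-39.3°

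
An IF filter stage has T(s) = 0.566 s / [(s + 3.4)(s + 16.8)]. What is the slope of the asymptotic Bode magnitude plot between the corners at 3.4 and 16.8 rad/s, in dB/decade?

0 dB/decade

In this band the factors already past their corner are: 1 differentiator zero, pole at 3.4; net slope = 0 dB/decade.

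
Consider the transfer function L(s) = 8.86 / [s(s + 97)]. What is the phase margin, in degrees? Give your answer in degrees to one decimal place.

Gain crossover: |L(jω)| = 1 at ω ≈ 0.0913 rad/s.
∠L(j0.0913) = −90° − arctan(0.0913/97) ≈ -90.05°
PM = 180° + (-90.05°) = 89.95°

89.9 deg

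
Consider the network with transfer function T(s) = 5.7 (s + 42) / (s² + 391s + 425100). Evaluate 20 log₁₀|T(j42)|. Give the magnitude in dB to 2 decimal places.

-61.95 dB

|j42 + 42| = √(42² + 42²) = 59.4
|(j42)² + 391(j42) + 425100| = |4.2334e+05 + j16422| = 4.237e+05
|T(j42)| = 5.7 × 59.4 / 4.237e+05 = 0.00079915
20 log₁₀(0.00079915) = -61.947 dB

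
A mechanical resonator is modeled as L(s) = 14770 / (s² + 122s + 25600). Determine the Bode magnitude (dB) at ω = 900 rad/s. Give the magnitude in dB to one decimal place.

-34.6 dB

|(j900)² + 122(j900) + 25600| = |-7.844e+05 + j1.098e+05| = 7.92e+05
|L(j900)| = 14770 / 7.92e+05 = 0.018648
20 log₁₀(0.018648) = -34.59 dB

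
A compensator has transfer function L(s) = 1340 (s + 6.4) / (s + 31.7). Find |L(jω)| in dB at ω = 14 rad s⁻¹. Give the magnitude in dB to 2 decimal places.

55.49 dB

|j14 + 6.4| = √(14² + 6.4²) = 15.39
|j14 + 31.7| = √(14² + 31.7²) = 34.65
|L(j14)| = 1340 × 15.39 / 34.65 = 595.24
20 log₁₀(595.24) = 55.494 dB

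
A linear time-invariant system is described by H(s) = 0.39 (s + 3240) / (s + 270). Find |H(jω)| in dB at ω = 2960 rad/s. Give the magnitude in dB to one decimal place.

|j2960 + 3240| = √(2960² + 3240²) = 4389
|j2960 + 270| = √(2960² + 270²) = 2972
|H(j2960)| = 0.39 × 4389 / 2972 = 0.57583
20 log₁₀(0.57583) = -4.79 dB

-4.8 dB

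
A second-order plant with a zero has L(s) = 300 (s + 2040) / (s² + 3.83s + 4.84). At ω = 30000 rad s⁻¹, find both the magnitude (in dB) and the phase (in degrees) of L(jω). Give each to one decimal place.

|L| = -40.0 dB, ∠L = -93.9°

|j30000 + 2040| = √(30000² + 2040²) = 3.007e+04
|(j30000)² + 3.83(j30000) + 4.84| = |-9e+08 + j1.149e+05| = 9e+08
|L(j30000)| = 300 × 3.007e+04 / 9e+08 = 0.010023
20 log₁₀(0.010023) = -39.98 dB
∠(j30000 + 2040) = arctan(30000/2040) = 86.11°
∠[(j30000)² + 3.83(j30000) + 4.84] = ∠[-9e+08 + j1.149e+05] = 179.99°
∠L(j30000) = 86.11° − 179.99° = -93.88°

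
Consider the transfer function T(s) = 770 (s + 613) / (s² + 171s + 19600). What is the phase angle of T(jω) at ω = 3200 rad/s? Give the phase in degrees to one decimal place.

∠(j3200 + 613) = arctan(3200/613) = 79.16°
∠[(j3200)² + 171(j3200) + 19600] = ∠[-1.022e+07 + j5.472e+05] = 176.94°
∠T(j3200) = 79.16° − 176.94° = -97.78°

-97.8°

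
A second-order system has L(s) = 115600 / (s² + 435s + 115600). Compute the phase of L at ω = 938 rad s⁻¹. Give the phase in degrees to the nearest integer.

∠[(j938)² + 435(j938) + 115600] = ∠[-7.6424e+05 + j4.0803e+05] = 151.90°
∠L(j938) = −151.90° = -151.90°

-152°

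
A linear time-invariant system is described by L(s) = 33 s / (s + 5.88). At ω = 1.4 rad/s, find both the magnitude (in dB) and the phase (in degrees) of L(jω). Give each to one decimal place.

|j1.4| = 1.4
|j1.4 + 5.88| = √(1.4² + 5.88²) = 6.044
|L(j1.4)| = 33 × 1.4 / 6.044 = 7.6435
20 log₁₀(7.6435) = 17.67 dB
∠(j1.4) = 90.00°
∠(j1.4 + 5.88) = arctan(1.4/5.88) = 13.39°
∠L(j1.4) = 90.00° − 13.39° = 76.61°

|L| = 17.7 dB, ∠L = 76.6 deg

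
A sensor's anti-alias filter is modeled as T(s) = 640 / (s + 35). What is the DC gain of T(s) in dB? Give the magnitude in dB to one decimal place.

T(0) = 640 / 35 = 18.286
20 log₁₀(18.286) = 25.24 dB

25.2 dB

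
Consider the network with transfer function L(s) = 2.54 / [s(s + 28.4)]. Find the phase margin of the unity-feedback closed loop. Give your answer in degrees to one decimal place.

Gain crossover: |L(jω)| = 1 at ω ≈ 0.0894 rad/s.
∠L(j0.0894) = −90° − arctan(0.0894/28.4) ≈ -90.18°
PM = 180° + (-90.18°) = 89.82°

89.8°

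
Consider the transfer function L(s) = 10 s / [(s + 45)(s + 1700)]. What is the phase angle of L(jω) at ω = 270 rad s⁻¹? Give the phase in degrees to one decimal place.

∠(j270) = 90.00°
∠(j270 + 45) = arctan(270/45) = 80.54°
∠(j270 + 1700) = arctan(270/1700) = 9.02°
∠L(j270) = 90.00° − (80.54° + 9.02°) = 0.44°

0.4°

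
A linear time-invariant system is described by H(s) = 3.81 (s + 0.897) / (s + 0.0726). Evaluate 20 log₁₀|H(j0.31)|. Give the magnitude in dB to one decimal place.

21.1 dB

|j0.31 + 0.897| = √(0.31² + 0.897²) = 0.9491
|j0.31 + 0.0726| = √(0.31² + 0.0726²) = 0.3184
|H(j0.31)| = 3.81 × 0.9491 / 0.3184 = 11.357
20 log₁₀(11.357) = 21.11 dB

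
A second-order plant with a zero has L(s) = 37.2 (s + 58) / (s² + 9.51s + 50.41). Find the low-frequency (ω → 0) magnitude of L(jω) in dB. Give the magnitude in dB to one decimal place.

L(0) = 37.2 × 58 / 50.41 = 42.801
20 log₁₀(42.801) = 32.63 dB

32.6 dB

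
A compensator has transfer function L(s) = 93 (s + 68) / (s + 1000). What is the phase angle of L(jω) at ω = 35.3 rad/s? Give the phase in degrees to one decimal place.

∠(j35.3 + 68) = arctan(35.3/68) = 27.43°
∠(j35.3 + 1000) = arctan(35.3/1000) = 2.02°
∠L(j35.3) = 27.43° − 2.02° = 25.41°

25.4°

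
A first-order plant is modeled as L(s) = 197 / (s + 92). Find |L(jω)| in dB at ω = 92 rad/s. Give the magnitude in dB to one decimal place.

3.6 dB

|j92 + 92| = √(92² + 92²) = 130.1
|L(j92)| = 197 / 130.1 = 1.5141
20 log₁₀(1.5141) = 3.60 dB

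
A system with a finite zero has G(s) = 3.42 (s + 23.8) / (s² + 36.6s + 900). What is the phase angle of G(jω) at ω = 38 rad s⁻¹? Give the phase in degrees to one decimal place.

-53.4 deg

∠(j38 + 23.8) = arctan(38/23.8) = 57.94°
∠[(j38)² + 36.6(j38) + 900] = ∠[-544 + j1390.8] = 111.36°
∠G(j38) = 57.94° − 111.36° = -53.42°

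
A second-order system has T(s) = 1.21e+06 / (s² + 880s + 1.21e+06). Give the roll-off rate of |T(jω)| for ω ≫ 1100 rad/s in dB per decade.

With 0 zeros and 2 poles, the high-frequency asymptotic slope is 20 × (0 − 2) = -40 dB/decade.

-40 dB/decade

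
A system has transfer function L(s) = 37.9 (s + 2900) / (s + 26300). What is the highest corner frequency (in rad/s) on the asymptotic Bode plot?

Break frequencies occur at each pole and zero magnitude: 2900 rad/s, 26300 rad/s.
The highest is 26300 rad/s.

26300 rad/s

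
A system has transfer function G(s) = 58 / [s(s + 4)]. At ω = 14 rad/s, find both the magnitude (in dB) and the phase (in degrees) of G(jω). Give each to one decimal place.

|j14 + 4| = √(14² + 4²) = 14.56
|j14| = 14
|G(j14)| = 58 / (14.56 × 14) = 0.28453
20 log₁₀(0.28453) = -10.92 dB
∠(j14 + 4) = arctan(14/4) = 74.05°
∠(j14) = 90.00°
∠G(j14) = − (74.05° + 90.00°) = -164.05°

|G| = -10.9 dB, ∠G = -164.1°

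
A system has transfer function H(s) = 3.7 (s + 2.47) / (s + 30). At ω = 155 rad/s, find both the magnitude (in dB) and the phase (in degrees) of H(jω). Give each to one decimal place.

|j155 + 2.47| = √(155² + 2.47²) = 155
|j155 + 30| = √(155² + 30²) = 157.9
|H(j155)| = 3.7 × 155 / 157.9 = 3.633
20 log₁₀(3.633) = 11.21 dB
∠(j155 + 2.47) = arctan(155/2.47) = 89.09°
∠(j155 + 30) = arctan(155/30) = 79.05°
∠H(j155) = 89.09° − 79.05° = 10.04°

|H| = 11.2 dB, ∠H = 10.0 deg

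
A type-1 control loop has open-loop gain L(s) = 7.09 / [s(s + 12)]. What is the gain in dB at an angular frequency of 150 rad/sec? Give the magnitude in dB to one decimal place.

-70.1 dB

|j150 + 12| = √(150² + 12²) = 150.5
|j150| = 150
|L(j150)| = 7.09 / (150.5 × 150) = 0.00031411
20 log₁₀(0.00031411) = -70.06 dB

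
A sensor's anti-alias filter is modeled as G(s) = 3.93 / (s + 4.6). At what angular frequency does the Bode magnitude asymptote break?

4.6 rad s⁻¹

The single real pole at s = −4.6 gives a corner at ω = 4.6 rad s⁻¹.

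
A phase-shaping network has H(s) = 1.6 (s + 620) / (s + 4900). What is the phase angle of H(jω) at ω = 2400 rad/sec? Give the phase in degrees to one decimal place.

∠(j2400 + 620) = arctan(2400/620) = 75.52°
∠(j2400 + 4900) = arctan(2400/4900) = 26.10°
∠H(j2400) = 75.52° − 26.10° = 49.42°

49.4°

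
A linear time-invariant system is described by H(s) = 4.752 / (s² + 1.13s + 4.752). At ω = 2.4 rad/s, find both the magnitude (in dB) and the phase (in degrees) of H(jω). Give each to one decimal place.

|(j2.4)² + 1.13(j2.4) + 4.752| = |-1.008 + j2.712| = 2.893
|H(j2.4)| = 4.752 / 2.893 = 1.6424
20 log₁₀(1.6424) = 4.31 dB
∠[(j2.4)² + 1.13(j2.4) + 4.752] = ∠[-1.008 + j2.712] = 110.39°
∠H(j2.4) = −110.39° = -110.39°

|H| = 4.3 dB, ∠H = -110.4°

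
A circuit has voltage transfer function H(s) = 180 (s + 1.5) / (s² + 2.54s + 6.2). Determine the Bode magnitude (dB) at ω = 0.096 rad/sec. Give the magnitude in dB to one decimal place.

32.8 dB

|j0.096 + 1.5| = √(0.096² + 1.5²) = 1.503
|(j0.096)² + 2.54(j0.096) + 6.2| = |6.1908 + j0.24384| = 6.196
|H(j0.096)| = 180 × 1.503 / 6.196 = 43.669
20 log₁₀(43.669) = 32.80 dB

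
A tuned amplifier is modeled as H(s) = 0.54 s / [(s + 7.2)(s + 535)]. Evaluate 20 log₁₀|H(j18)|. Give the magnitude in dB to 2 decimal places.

-60.57 dB

|j18| = 18
|j18 + 7.2| = √(18² + 7.2²) = 19.39
|j18 + 535| = √(18² + 535²) = 535.3
|H(j18)| = 0.54 × 18 / (19.39 × 535.3) = 0.00093662
20 log₁₀(0.00093662) = -60.569 dB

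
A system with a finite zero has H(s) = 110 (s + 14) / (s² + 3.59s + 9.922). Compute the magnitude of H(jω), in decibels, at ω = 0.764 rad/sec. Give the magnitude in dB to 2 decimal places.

|j0.764 + 14| = √(0.764² + 14²) = 14.02
|(j0.764)² + 3.59(j0.764) + 9.922| = |9.3383 + j2.7428| = 9.733
|H(j0.764)| = 110 × 14.02 / 9.733 = 158.46
20 log₁₀(158.46) = 43.999 dB

44.00 dB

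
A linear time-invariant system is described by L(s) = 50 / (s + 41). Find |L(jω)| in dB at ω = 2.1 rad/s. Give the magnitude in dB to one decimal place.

1.7 dB

|j2.1 + 41| = √(2.1² + 41²) = 41.05
|L(j2.1)| = 50 / 41.05 = 1.2179
20 log₁₀(1.2179) = 1.71 dB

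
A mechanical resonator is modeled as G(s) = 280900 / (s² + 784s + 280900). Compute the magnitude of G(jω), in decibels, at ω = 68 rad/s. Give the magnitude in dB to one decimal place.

|(j68)² + 784(j68) + 280900| = |2.7628e+05 + j53312| = 2.814e+05
|G(j68)| = 280900 / 2.814e+05 = 0.99832
20 log₁₀(0.99832) = -0.01 dB

-0.0 dB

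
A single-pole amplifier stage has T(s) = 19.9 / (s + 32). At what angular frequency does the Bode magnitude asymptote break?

32 rad s⁻¹

The single real pole at s = −32 gives a corner at ω = 32 rad s⁻¹.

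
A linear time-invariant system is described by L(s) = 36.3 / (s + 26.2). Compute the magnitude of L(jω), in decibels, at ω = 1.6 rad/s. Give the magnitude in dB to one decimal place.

|j1.6 + 26.2| = √(1.6² + 26.2²) = 26.25
|L(j1.6)| = 36.3 / 26.25 = 1.3829
20 log₁₀(1.3829) = 2.82 dB

2.8 dB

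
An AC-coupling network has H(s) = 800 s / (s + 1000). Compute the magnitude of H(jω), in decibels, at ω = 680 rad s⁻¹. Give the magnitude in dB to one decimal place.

|j680| = 680
|j680 + 1000| = √(680² + 1000²) = 1209
|H(j680)| = 800 × 680 / 1209 = 449.85
20 log₁₀(449.85) = 53.06 dB

53.1 dB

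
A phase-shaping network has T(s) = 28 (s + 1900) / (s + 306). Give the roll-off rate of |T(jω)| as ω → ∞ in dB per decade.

0 dB/decade

With 1 zero and 1 pole, the high-frequency asymptotic slope is 20 × (1 − 1) = 0 dB/decade.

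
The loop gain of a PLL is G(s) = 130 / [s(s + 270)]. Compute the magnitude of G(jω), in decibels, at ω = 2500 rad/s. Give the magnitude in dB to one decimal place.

|j2500 + 270| = √(2500² + 270²) = 2515
|j2500| = 2500
|G(j2500)| = 130 / (2515 × 2500) = 2.068e-05
20 log₁₀(2.068e-05) = -93.69 dB

-93.7 dB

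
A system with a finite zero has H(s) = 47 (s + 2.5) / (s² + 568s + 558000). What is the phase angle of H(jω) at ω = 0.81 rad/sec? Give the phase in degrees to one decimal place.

∠(j0.81 + 2.5) = arctan(0.81/2.5) = 17.95°
∠[(j0.81)² + 568(j0.81) + 558000] = ∠[5.58e+05 + j460.08] = 0.05°
∠H(j0.81) = 17.95° − 0.05° = 17.91°

17.9°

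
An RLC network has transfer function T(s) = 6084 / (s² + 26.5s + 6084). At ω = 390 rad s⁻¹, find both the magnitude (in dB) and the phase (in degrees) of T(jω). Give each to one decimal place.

|T| = -27.6 dB, ∠T = -176.0°

|(j390)² + 26.5(j390) + 6084| = |-1.4602e+05 + j10335| = 1.464e+05
|T(j390)| = 6084 / 1.464e+05 = 0.041563
20 log₁₀(0.041563) = -27.63 dB
∠[(j390)² + 26.5(j390) + 6084] = ∠[-1.4602e+05 + j10335] = 175.95°
∠T(j390) = −175.95° = -175.95°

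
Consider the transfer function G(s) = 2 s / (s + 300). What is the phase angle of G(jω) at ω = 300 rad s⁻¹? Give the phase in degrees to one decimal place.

∠(j300) = 90.00°
∠(j300 + 300) = arctan(300/300) = 45.00°
∠G(j300) = 90.00° − 45.00° = 45.00°

45.0°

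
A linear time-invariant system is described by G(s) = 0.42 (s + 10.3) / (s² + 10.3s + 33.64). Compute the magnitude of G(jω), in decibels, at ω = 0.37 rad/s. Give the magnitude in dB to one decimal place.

-17.8 dB

|j0.37 + 10.3| = √(0.37² + 10.3²) = 10.31
|(j0.37)² + 10.3(j0.37) + 33.64| = |33.503 + j3.811| = 33.72
|G(j0.37)| = 0.42 × 10.31 / 33.72 = 0.12838
20 log₁₀(0.12838) = -17.83 dB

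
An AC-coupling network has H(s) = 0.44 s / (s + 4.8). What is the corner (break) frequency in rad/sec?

The single real pole at s = −4.8 gives a corner at ω = 4.8 rad/sec.

4.8 rad/sec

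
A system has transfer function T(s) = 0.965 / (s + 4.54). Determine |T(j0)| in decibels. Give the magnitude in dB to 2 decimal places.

-13.45 dB

T(0) = 0.965 / 4.54 = 0.21256
20 log₁₀(0.21256) = -13.451 dB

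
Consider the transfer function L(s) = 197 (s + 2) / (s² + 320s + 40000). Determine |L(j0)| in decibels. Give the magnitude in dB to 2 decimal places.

-40.13 dB

L(0) = 197 × 2 / 40000 = 0.00985
20 log₁₀(0.00985) = -40.131 dB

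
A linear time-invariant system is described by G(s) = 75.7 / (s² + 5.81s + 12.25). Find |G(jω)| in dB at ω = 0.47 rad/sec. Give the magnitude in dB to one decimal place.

15.8 dB

|(j0.47)² + 5.81(j0.47) + 12.25| = |12.029 + j2.7307| = 12.34
|G(j0.47)| = 75.7 / 12.34 = 6.1369
20 log₁₀(6.1369) = 15.76 dB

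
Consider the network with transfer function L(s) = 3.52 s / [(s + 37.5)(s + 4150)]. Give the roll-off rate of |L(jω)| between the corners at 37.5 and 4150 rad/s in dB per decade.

In this band the factors already past their corner are: 1 differentiator zero, pole at 37.5; net slope = 0 dB/decade.

0 dB/decade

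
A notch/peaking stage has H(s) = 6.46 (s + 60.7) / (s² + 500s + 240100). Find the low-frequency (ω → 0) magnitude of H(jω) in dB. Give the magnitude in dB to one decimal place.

-55.7 dB

H(0) = 6.46 × 60.7 / 240100 = 0.0016332
20 log₁₀(0.0016332) = -55.74 dB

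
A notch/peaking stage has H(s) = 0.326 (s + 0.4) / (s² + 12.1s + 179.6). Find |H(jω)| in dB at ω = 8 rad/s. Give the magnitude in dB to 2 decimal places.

-35.23 dB

|j8 + 0.4| = √(8² + 0.4²) = 8.01
|(j8)² + 12.1(j8) + 179.6| = |115.6 + j96.8| = 150.8
|H(j8)| = 0.326 × 8.01 / 150.8 = 0.017319
20 log₁₀(0.017319) = -35.230 dB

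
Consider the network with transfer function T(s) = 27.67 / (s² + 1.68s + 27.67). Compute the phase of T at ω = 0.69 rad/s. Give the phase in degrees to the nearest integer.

∠[(j0.69)² + 1.68(j0.69) + 27.67] = ∠[27.194 + j1.1592] = 2.44°
∠T(j0.69) = −2.44° = -2.44°

-2°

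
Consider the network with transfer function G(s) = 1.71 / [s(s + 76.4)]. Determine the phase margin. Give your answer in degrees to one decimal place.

Gain crossover: |G(jω)| = 1 at ω ≈ 0.0224 rad/s.
∠G(j0.0224) = −90° − arctan(0.0224/76.4) ≈ -90.02°
PM = 180° + (-90.02°) = 89.98°

90.0 deg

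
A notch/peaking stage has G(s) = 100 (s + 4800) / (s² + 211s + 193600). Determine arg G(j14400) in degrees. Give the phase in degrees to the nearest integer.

-108°

∠(j14400 + 4800) = arctan(14400/4800) = 71.57°
∠[(j14400)² + 211(j14400) + 193600] = ∠[-2.0717e+08 + j3.0384e+06] = 179.16°
∠G(j14400) = 71.57° − 179.16° = -107.59°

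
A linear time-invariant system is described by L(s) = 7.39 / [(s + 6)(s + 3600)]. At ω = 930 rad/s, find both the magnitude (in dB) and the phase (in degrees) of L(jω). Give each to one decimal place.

|L| = -113.4 dB, ∠L = -104.1°

|j930 + 6| = √(930² + 6²) = 930
|j930 + 3600| = √(930² + 3600²) = 3718
|L(j930)| = 7.39 / (930 × 3718) = 2.1371e-06
20 log₁₀(2.1371e-06) = -113.40 dB
∠(j930 + 6) = arctan(930/6) = 89.63°
∠(j930 + 3600) = arctan(930/3600) = 14.48°
∠L(j930) = − (89.63° + 14.48°) = -104.12°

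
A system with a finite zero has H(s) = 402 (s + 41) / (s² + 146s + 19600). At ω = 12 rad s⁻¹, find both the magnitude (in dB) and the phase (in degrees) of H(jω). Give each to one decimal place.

|H| = -1.1 dB, ∠H = 11.2°

|j12 + 41| = √(12² + 41²) = 42.72
|(j12)² + 146(j12) + 19600| = |19456 + j1752| = 1.953e+04
|H(j12)| = 402 × 42.72 / 1.953e+04 = 0.87912
20 log₁₀(0.87912) = -1.12 dB
∠(j12 + 41) = arctan(12/41) = 16.31°
∠[(j12)² + 146(j12) + 19600] = ∠[19456 + j1752] = 5.15°
∠H(j12) = 16.31° − 5.15° = 11.17°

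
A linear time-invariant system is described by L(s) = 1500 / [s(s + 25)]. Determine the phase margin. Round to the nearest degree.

Gain crossover: |L(jω)| = 1 at ω ≈ 34.9 rad/s.
∠L(j34.9) = −90° − arctan(34.9/25) ≈ -144.40°
PM = 180° + (-144.40°) = 35.60°

36 deg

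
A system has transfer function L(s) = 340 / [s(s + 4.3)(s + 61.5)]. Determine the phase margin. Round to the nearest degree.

73°

Gain crossover: |L(jω)| = 1 at ω ≈ 1.24 rad s⁻¹.
∠L(j1.24) = −90° − arctan(1.24/4.3) − arctan(1.24/61.5) ≈ -107.18°
PM = 180° + (-107.18°) = 72.82°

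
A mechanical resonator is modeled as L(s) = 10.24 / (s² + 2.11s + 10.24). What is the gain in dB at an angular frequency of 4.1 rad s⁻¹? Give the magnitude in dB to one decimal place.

|(j4.1)² + 2.11(j4.1) + 10.24| = |-6.57 + j8.651| = 10.86
|L(j4.1)| = 10.24 / 10.86 = 0.94265
20 log₁₀(0.94265) = -0.51 dB

-0.5 dB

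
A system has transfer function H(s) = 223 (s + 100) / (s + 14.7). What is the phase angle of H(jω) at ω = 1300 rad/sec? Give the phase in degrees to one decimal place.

∠(j1300 + 100) = arctan(1300/100) = 85.60°
∠(j1300 + 14.7) = arctan(1300/14.7) = 89.35°
∠H(j1300) = 85.60° − 89.35° = -3.75°

-3.8°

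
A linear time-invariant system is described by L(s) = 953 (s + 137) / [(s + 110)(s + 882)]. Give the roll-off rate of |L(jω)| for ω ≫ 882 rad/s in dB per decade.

-20 dB/decade

With 1 zero and 2 poles, the high-frequency asymptotic slope is 20 × (1 − 2) = -20 dB/decade.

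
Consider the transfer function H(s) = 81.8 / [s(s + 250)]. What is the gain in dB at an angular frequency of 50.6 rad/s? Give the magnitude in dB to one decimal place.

|j50.6 + 250| = √(50.6² + 250²) = 255.1
|j50.6| = 50.6
|H(j50.6)| = 81.8 / (255.1 × 50.6) = 0.0063379
20 log₁₀(0.0063379) = -43.96 dB

-44.0 dB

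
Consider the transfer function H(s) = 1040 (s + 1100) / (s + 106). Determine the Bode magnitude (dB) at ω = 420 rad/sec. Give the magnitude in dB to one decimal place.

69.0 dB

|j420 + 1100| = √(420² + 1100²) = 1177
|j420 + 106| = √(420² + 106²) = 433.2
|H(j420)| = 1040 × 1177 / 433.2 = 2827
20 log₁₀(2827) = 69.03 dB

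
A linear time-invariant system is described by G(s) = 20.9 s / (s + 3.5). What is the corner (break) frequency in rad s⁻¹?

3.5 rad s⁻¹

The single real pole at s = −3.5 gives a corner at ω = 3.5 rad s⁻¹.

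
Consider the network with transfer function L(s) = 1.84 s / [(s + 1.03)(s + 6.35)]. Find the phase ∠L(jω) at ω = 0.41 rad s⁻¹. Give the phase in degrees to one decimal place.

∠(j0.41) = 90.00°
∠(j0.41 + 1.03) = arctan(0.41/1.03) = 21.71°
∠(j0.41 + 6.35) = arctan(0.41/6.35) = 3.69°
∠L(j0.41) = 90.00° − (21.71° + 3.69°) = 64.60°

64.6°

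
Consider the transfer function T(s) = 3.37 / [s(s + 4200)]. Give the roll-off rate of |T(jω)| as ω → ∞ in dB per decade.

With 0 zeros and 2 poles, the high-frequency asymptotic slope is 20 × (0 − 2) = -40 dB/decade.

-40 dB/decade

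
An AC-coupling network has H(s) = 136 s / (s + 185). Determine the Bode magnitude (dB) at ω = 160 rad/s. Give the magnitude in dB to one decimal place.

39.0 dB

|j160| = 160
|j160 + 185| = √(160² + 185²) = 244.6
|H(j160)| = 136 × 160 / 244.6 = 88.965
20 log₁₀(88.965) = 38.98 dB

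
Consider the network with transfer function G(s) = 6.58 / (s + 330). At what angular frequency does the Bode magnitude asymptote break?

330 rad/sec

The single real pole at s = −330 gives a corner at ω = 330 rad/sec.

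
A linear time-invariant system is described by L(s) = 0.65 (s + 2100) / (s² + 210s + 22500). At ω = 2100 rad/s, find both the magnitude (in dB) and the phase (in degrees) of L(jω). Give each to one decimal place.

|j2100 + 2100| = √(2100² + 2100²) = 2970
|(j2100)² + 210(j2100) + 22500| = |-4.3875e+06 + j4.41e+05| = 4.41e+06
|L(j2100)| = 0.65 × 2970 / 4.41e+06 = 0.00043777
20 log₁₀(0.00043777) = -67.18 dB
∠(j2100 + 2100) = arctan(2100/2100) = 45.00°
∠[(j2100)² + 210(j2100) + 22500] = ∠[-4.3875e+06 + j4.41e+05] = 174.26°
∠L(j2100) = 45.00° − 174.26° = -129.26°

|L| = -67.2 dB, ∠L = -129.3°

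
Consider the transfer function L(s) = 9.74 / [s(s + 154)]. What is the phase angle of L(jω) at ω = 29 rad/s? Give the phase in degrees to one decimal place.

∠(j29 + 154) = arctan(29/154) = 10.66°
∠(j29) = 90.00°
∠L(j29) = − (10.66° + 90.00°) = -100.66°

-100.7 deg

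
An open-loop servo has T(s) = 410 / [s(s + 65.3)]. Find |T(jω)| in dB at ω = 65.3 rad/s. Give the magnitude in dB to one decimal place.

|j65.3 + 65.3| = √(65.3² + 65.3²) = 92.35
|j65.3| = 65.3
|T(j65.3)| = 410 / (92.35 × 65.3) = 0.06799
20 log₁₀(0.06799) = -23.35 dB

-23.4 dB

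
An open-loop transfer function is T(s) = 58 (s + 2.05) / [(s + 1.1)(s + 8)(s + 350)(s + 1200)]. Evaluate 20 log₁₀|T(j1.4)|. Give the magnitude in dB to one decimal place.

|j1.4 + 2.05| = √(1.4² + 2.05²) = 2.482
|j1.4 + 1.1| = √(1.4² + 1.1²) = 1.78
|j1.4 + 8| = √(1.4² + 8²) = 8.122
|j1.4 + 350| = √(1.4² + 350²) = 350
|j1.4 + 1200| = √(1.4² + 1200²) = 1200
|T(j1.4)| = 58 × 2.482 / (1.78 × 8.122 × 350 × 1200) = 2.3707e-05
20 log₁₀(2.3707e-05) = -92.50 dB

-92.5 dB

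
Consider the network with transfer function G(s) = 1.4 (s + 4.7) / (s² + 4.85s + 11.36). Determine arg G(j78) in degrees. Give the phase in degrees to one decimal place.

-89.9°

∠(j78 + 4.7) = arctan(78/4.7) = 86.55°
∠[(j78)² + 4.85(j78) + 11.36] = ∠[-6072.6 + j378.3] = 176.44°
∠G(j78) = 86.55° − 176.44° = -89.88°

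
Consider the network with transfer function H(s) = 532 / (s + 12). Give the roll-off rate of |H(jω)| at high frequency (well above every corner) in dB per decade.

With 0 zeros and 1 pole, the high-frequency asymptotic slope is 20 × (0 − 1) = -20 dB/decade.

-20 dB/decade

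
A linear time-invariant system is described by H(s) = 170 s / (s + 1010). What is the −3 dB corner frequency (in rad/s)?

1010 rad/s

For a single-pole high-pass, the −3 dB point is at the pole: ω = 1010 rad/s.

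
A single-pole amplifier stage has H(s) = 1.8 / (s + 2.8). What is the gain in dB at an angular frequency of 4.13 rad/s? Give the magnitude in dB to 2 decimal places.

|j4.13 + 2.8| = √(4.13² + 2.8²) = 4.99
|H(j4.13)| = 1.8 / 4.99 = 0.36074
20 log₁₀(0.36074) = -8.856 dB

-8.86 dB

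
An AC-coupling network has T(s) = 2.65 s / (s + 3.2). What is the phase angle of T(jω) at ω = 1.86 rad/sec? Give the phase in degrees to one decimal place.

∠(j1.86) = 90.00°
∠(j1.86 + 3.2) = arctan(1.86/3.2) = 30.17°
∠T(j1.86) = 90.00° − 30.17° = 59.83°

59.8°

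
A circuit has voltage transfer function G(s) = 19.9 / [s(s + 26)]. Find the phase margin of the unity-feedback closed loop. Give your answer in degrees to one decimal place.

88.3°

Gain crossover: |G(jω)| = 1 at ω ≈ 0.765 rad/s.
∠G(j0.765) = −90° − arctan(0.765/26) ≈ -91.69°
PM = 180° + (-91.69°) = 88.31°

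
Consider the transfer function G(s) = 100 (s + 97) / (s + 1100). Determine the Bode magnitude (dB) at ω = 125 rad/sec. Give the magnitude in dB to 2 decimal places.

|j125 + 97| = √(125² + 97²) = 158.2
|j125 + 1100| = √(125² + 1100²) = 1107
|G(j125)| = 100 × 158.2 / 1107 = 14.292
20 log₁₀(14.292) = 23.102 dB

23.10 dB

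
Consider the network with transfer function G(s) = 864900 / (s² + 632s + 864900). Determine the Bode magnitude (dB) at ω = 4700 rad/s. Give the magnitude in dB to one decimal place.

|(j4700)² + 632(j4700) + 864900| = |-2.1225e+07 + j2.9704e+06| = 2.143e+07
|G(j4700)| = 864900 / 2.143e+07 = 0.040356
20 log₁₀(0.040356) = -27.88 dB

-27.9 dB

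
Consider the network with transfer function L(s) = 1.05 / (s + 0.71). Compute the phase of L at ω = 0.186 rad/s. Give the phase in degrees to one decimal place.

-14.7°

∠(j0.186 + 0.71) = arctan(0.186/0.71) = 14.68°
∠L(j0.186) = −14.68° = -14.68°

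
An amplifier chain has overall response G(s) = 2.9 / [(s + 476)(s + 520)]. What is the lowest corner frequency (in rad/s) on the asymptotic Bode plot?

476 rad/s

Break frequencies occur at each pole and zero magnitude: 476 rad/s, 520 rad/s.
The lowest is 476 rad/s.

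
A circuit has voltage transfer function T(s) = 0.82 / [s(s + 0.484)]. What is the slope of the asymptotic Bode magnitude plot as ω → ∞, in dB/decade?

With 0 zeros and 2 poles, the high-frequency asymptotic slope is 20 × (0 − 2) = -40 dB/decade.

-40 dB/decade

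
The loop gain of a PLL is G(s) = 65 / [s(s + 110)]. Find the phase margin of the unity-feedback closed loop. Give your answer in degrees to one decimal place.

Gain crossover: |G(jω)| = 1 at ω ≈ 0.591 rad/s.
∠G(j0.591) = −90° − arctan(0.591/110) ≈ -90.31°
PM = 180° + (-90.31°) = 89.69°

89.7 deg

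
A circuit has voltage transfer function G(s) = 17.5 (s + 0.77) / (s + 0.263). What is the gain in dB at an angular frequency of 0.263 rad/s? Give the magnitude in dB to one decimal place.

|j0.263 + 0.77| = √(0.263² + 0.77²) = 0.8137
|j0.263 + 0.263| = √(0.263² + 0.263²) = 0.3719
|G(j0.263)| = 17.5 × 0.8137 / 0.3719 = 38.284
20 log₁₀(38.284) = 31.66 dB

31.7 dB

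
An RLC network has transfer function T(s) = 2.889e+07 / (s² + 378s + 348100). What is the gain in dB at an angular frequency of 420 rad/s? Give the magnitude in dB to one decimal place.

|(j420)² + 378(j420) + 348100| = |1.717e+05 + j1.5876e+05| = 2.338e+05
|T(j420)| = 2.889e+07 / 2.338e+05 = 123.54
20 log₁₀(123.54) = 41.84 dB

41.8 dB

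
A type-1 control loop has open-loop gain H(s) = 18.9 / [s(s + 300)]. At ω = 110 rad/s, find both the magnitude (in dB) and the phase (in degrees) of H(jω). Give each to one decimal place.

|j110 + 300| = √(110² + 300²) = 319.5
|j110| = 110
|H(j110)| = 18.9 / (319.5 × 110) = 0.00053772
20 log₁₀(0.00053772) = -65.39 dB
∠(j110 + 300) = arctan(110/300) = 20.14°
∠(j110) = 90.00°
∠H(j110) = − (20.14° + 90.00°) = -110.14°

|H| = -65.4 dB, ∠H = -110.1°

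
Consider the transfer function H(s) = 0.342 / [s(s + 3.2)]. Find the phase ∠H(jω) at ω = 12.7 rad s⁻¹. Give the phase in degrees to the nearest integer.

-166°

∠(j12.7 + 3.2) = arctan(12.7/3.2) = 75.86°
∠(j12.7) = 90.00°
∠H(j12.7) = − (75.86° + 90.00°) = -165.86°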